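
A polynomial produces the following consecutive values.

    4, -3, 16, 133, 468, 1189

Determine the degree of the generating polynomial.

4

-7, 19, 117, 335, 721
26, 98, 218, 386
72, 120, 168
48, 48
The fourth differences are constant, so the polynomial has degree 4.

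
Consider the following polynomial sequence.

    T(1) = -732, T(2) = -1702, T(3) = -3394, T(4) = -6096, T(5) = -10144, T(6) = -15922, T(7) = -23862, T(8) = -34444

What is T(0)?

-244

Δ: -970, -1692, -2702, -4048, -5778, -7940, -10582
Δ²: -722, -1010, -1346, -1730, -2162, -2642
Δ³: -288, -336, -384, -432, -480
Δ⁴: -48, -48, -48, -48
The fourth differences are constant at -48.
Work back: -288 + 48 = -240;  -722 + 240 = -482;  -970 + 482 = -488;  -732 + 488 = -244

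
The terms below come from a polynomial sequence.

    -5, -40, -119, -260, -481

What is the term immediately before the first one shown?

First differences: -35, -79, -141, -221
Second differences: -44, -62, -80
Third differences: -18, -18
The third differences are constant at -18.
Work back: -44 + 18 = -26;  -35 + 26 = -9;  -5 + 9 = 4

4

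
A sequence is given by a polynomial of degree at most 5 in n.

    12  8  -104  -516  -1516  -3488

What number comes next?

Δ: -4  -112  -412  -1000  -1972
Δ²: -108  -300  -588  -972
Δ³: -192  -288  -384
Δ⁴: -96  -96
Fourth differences constant at -96.
-384 − 96 = -480;  -972 − 480 = -1452;  -1972 − 1452 = -3424;  -3488 − 3424 = -6912

-6912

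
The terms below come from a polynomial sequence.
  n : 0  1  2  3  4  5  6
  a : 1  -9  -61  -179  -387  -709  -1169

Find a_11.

-6379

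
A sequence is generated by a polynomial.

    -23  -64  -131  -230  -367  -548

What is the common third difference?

D1: -41, -67, -99, -137, -181
D2: -26, -32, -38, -44
D3: -6, -6, -6

-6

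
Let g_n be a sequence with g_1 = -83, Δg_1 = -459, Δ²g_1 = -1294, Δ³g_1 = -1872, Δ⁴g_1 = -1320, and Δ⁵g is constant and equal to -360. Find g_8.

Build the table forward from the leading diagonal:
D5: -360, -360, -360, -360, -360, -360, -360, -360
D4: -1320, -1680, -2040, -2400, -2760, -3120, -3480, -3840
D3: -1872, -3192, -4872, -6912, -9312, -12072, -15192, -18672
D2: -1294, -3166, -6358, -11230, -18142, -27454, -39526, -54718
D1: -459, -1753, -4919, -11277, -22507, -40649, -68103, -107629
g: -83, -542, -2295, -7214, -18491, -40998, -81647, -149750

-149750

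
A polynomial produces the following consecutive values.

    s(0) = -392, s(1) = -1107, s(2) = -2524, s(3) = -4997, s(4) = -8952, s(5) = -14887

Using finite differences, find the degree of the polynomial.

4

-715, -1417, -2473, -3955, -5935
-702, -1056, -1482, -1980
-354, -426, -498
-72, -72
The fourth differences are constant, so the polynomial has degree 4.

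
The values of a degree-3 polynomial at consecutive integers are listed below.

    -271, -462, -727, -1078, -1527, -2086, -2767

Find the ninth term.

D1: -191, -265, -351, -449, -559, -681
D2: -74, -86, -98, -110, -122
D3: -12, -12, -12, -12
Constant third difference = -12, so extend:
-122 − 12 = -134;  -681 − 134 = -815;  -2767 − 815 = -3582
-134 − 12 = -146;  -815 − 146 = -961;  -3582 − 961 = -4543

-4543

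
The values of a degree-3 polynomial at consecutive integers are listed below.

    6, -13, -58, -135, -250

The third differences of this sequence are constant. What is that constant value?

-6

D1: -19, -45, -77, -115
D2: -26, -32, -38
D3: -6, -6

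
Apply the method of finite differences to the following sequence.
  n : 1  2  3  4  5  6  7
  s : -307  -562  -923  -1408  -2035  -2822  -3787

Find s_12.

-11912

Δ: -255  -361  -485  -627  -787  -965
Δ²: -106  -124  -142  -160  -178
Δ³: -18  -18  -18  -18
Third differences constant at -18.
-178 − 18 = -196;  -965 − 196 = -1161;  -3787 − 1161 = -4948
-196 − 18 = -214;  -1161 − 214 = -1375;  -4948 − 1375 = -6323
-214 − 18 = -232;  -1375 − 232 = -1607;  -6323 − 1607 = -7930
-232 − 18 = -250;  -1607 − 250 = -1857;  -7930 − 1857 = -9787
-250 − 18 = -268;  -1857 − 268 = -2125;  -9787 − 2125 = -11912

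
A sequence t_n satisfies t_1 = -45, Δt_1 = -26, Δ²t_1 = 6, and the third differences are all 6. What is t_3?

-91

Build the table forward from the leading diagonal:
Δ³: 6, 6, 6
Δ²: 6, 12, 18
Δ: -26, -20, -8
t: -45, -71, -91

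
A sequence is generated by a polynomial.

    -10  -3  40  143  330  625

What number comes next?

7 , 43 , 103 , 187 , 295
36 , 60 , 84 , 108
24 , 24 , 24
Constant third difference = 24, so extend:
108 + 24 = 132;  295 + 132 = 427;  625 + 427 = 1052

1052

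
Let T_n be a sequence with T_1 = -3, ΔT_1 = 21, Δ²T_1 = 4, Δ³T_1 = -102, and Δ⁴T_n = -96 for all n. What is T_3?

Build the table forward from the leading diagonal:
Fourth differences: -96  -96  -96
Third differences: -102  -198  -294
Second differences: 4  -98  -296
First differences: 21  25  -73
T: -3  18  43

43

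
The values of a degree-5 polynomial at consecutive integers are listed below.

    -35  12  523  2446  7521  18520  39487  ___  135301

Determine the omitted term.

Using the first 7 terms:
Δ: 47, 511, 1923, 5075, 10999, 20967
Δ²: 464, 1412, 3152, 5924, 9968
Δ³: 948, 1740, 2772, 4044
Δ⁴: 792, 1032, 1272
Δ⁵: 240, 240
Constant fifth difference = 240.
Extend forward: 1272 + 240 = 1512;  4044 + 1512 = 5556;  9968 + 5556 = 15524;  20967 + 15524 = 36491;  39487 + 36491 = 75978

75978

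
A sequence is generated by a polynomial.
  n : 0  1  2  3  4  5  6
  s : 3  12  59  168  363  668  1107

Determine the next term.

Δ: 9  47  109  195  305  439
Δ²: 38  62  86  110  134
Δ³: 24  24  24  24
Third differences constant at 24.
134 + 24 = 158;  439 + 158 = 597;  1107 + 597 = 1704

1704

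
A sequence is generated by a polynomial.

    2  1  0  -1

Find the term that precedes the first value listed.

3

Δ: -1  -1  -1
The first differences are constant at -1.
Work back: 2 + 1 = 3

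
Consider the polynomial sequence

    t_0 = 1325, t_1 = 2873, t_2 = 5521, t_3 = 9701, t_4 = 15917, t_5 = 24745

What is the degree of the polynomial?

4

Δ: 1548, 2648, 4180, 6216, 8828
Δ²: 1100, 1532, 2036, 2612
Δ³: 432, 504, 576
Δ⁴: 72, 72
The fourth differences are constant, so the polynomial has degree 4.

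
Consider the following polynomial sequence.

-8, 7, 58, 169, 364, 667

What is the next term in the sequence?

1102

Δ: 15 , 51 , 111 , 195 , 303
Δ²: 36 , 60 , 84 , 108
Δ³: 24 , 24 , 24
Constant third difference = 24, so extend:
108 + 24 = 132;  303 + 132 = 435;  667 + 435 = 1102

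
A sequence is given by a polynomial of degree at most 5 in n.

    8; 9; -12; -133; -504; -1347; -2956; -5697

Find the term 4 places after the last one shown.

-37821

Δ: 1, -21, -121, -371, -843, -1609, -2741
Δ²: -22, -100, -250, -472, -766, -1132
Δ³: -78, -150, -222, -294, -366
Δ⁴: -72, -72, -72, -72
Constant fourth difference = -72, so extend:
-366 − 72 = -438;  -1132 − 438 = -1570;  -2741 − 1570 = -4311;  -5697 − 4311 = -10008
-438 − 72 = -510;  -1570 − 510 = -2080;  -4311 − 2080 = -6391;  -10008 − 6391 = -16399
-510 − 72 = -582;  -2080 − 582 = -2662;  -6391 − 2662 = -9053;  -16399 − 9053 = -25452
-582 − 72 = -654;  -2662 − 654 = -3316;  -9053 − 3316 = -12369;  -25452 − 12369 = -37821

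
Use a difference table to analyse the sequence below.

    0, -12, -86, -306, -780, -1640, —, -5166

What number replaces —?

-3042

Using the first 6 terms:
First differences: -12, -74, -220, -474, -860
Second differences: -62, -146, -254, -386
Third differences: -84, -108, -132
Fourth differences: -24, -24
Constant fourth difference = -24.
Extend forward: -132 − 24 = -156;  -386 − 156 = -542;  -860 − 542 = -1402;  -1640 − 1402 = -3042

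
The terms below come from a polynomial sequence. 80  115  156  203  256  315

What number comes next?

Δ: 35  41  47  53  59
Δ²: 6  6  6  6
Second differences constant at 6.
59 + 6 = 65;  315 + 65 = 380

380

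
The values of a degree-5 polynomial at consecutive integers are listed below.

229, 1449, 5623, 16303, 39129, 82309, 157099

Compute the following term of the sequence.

278283

1220, 4174, 10680, 22826, 43180, 74790
2954, 6506, 12146, 20354, 31610
3552, 5640, 8208, 11256
2088, 2568, 3048
480, 480
Fifth differences constant at 480.
3048 + 480 = 3528;  11256 + 3528 = 14784;  31610 + 14784 = 46394;  74790 + 46394 = 121184;  157099 + 121184 = 278283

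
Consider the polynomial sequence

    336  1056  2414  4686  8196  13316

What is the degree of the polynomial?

4

720, 1358, 2272, 3510, 5120
638, 914, 1238, 1610
276, 324, 372
48, 48
The fourth differences are constant, so the polynomial has degree 4.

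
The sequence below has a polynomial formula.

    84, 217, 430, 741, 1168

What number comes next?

1729

133, 213, 311, 427
80, 98, 116
18, 18
The third differences are constant (18).
116 + 18 = 134;  427 + 134 = 561;  1168 + 561 = 1729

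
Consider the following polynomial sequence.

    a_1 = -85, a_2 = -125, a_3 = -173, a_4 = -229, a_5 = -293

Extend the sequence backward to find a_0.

D1: -40  -48  -56  -64
D2: -8  -8  -8
The second differences are constant at -8.
Work back: -40 + 8 = -32;  -85 + 32 = -53

-53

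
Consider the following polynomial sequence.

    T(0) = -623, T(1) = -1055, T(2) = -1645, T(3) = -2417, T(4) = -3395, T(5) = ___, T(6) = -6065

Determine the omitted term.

-4603

Using the first 5 terms:
D1: -432, -590, -772, -978
D2: -158, -182, -206
D3: -24, -24
Constant third difference = -24.
Extend forward: -206 − 24 = -230;  -978 − 230 = -1208;  -3395 − 1208 = -4603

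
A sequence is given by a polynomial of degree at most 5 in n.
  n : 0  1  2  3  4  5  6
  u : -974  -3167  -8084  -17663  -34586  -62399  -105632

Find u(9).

Δ: -2193, -4917, -9579, -16923, -27813, -43233
Δ²: -2724, -4662, -7344, -10890, -15420
Δ³: -1938, -2682, -3546, -4530
Δ⁴: -744, -864, -984
Δ⁵: -120, -120
The fifth differences are constant (-120).
-984 − 120 = -1104;  -4530 − 1104 = -5634;  -15420 − 5634 = -21054;  -43233 − 21054 = -64287;  -105632 − 64287 = -169919
-1104 − 120 = -1224;  -5634 − 1224 = -6858;  -21054 − 6858 = -27912;  -64287 − 27912 = -92199;  -169919 − 92199 = -262118
-1224 − 120 = -1344;  -6858 − 1344 = -8202;  -27912 − 8202 = -36114;  -92199 − 36114 = -128313;  -262118 − 128313 = -390431

-390431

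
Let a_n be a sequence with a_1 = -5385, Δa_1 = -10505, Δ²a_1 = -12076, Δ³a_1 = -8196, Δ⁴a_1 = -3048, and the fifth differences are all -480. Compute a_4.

Build the table forward from the leading diagonal:
Fifth differences: -480, -480, -480, -480
Fourth differences: -3048, -3528, -4008, -4488
Third differences: -8196, -11244, -14772, -18780
Second differences: -12076, -20272, -31516, -46288
First differences: -10505, -22581, -42853, -74369
a: -5385, -15890, -38471, -81324

-81324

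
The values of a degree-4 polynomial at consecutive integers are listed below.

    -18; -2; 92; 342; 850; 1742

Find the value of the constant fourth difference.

D1: 16, 94, 250, 508, 892
D2: 78, 156, 258, 384
D3: 78, 102, 126
D4: 24, 24

24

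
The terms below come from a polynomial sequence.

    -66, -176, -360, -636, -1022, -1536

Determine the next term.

-2196

D1: -110, -184, -276, -386, -514
D2: -74, -92, -110, -128
D3: -18, -18, -18
Constant third difference = -18, so extend:
-128 − 18 = -146;  -514 − 146 = -660;  -1536 − 660 = -2196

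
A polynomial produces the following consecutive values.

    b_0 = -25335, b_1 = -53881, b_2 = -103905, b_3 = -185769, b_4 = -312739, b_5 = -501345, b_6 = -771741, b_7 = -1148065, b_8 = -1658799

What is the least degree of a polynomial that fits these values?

D1: -28546, -50024, -81864, -126970, -188606, -270396, -376324, -510734
D2: -21478, -31840, -45106, -61636, -81790, -105928, -134410
D3: -10362, -13266, -16530, -20154, -24138, -28482
D4: -2904, -3264, -3624, -3984, -4344
D5: -360, -360, -360, -360
The fifth differences are constant, so the polynomial has degree 5.

5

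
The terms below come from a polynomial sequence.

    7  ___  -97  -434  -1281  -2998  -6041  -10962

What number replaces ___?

-6

Using the last 6 terms:
Δ: -337  -847  -1717  -3043  -4921
Δ²: -510  -870  -1326  -1878
Δ³: -360  -456  -552
Δ⁴: -96  -96
Constant fourth difference = -96.
Extend backward: -360 + 96 = -264;  -510 + 264 = -246;  -337 + 246 = -91;  -97 + 91 = -6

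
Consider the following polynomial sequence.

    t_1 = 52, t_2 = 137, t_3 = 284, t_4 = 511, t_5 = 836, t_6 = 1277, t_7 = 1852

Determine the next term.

2579

85 , 147 , 227 , 325 , 441 , 575
62 , 80 , 98 , 116 , 134
18 , 18 , 18 , 18
Third differences constant at 18.
134 + 18 = 152;  575 + 152 = 727;  1852 + 727 = 2579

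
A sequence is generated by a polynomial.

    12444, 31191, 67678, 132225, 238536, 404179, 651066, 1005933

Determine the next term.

18747 , 36487 , 64547 , 106311 , 165643 , 246887 , 354867
17740 , 28060 , 41764 , 59332 , 81244 , 107980
10320 , 13704 , 17568 , 21912 , 26736
3384 , 3864 , 4344 , 4824
480 , 480 , 480
Constant fifth difference = 480, so extend:
4824 + 480 = 5304;  26736 + 5304 = 32040;  107980 + 32040 = 140020;  354867 + 140020 = 494887;  1005933 + 494887 = 1500820

1500820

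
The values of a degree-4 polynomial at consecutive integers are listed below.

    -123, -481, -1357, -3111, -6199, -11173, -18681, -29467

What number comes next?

-44371

-358  -876  -1754  -3088  -4974  -7508  -10786
-518  -878  -1334  -1886  -2534  -3278
-360  -456  -552  -648  -744
-96  -96  -96  -96
The fourth differences are constant (-96).
-744 − 96 = -840;  -3278 − 840 = -4118;  -10786 − 4118 = -14904;  -29467 − 14904 = -44371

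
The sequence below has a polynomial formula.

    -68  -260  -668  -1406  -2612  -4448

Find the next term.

-7100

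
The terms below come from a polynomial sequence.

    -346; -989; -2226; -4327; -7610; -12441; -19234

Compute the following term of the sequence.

First differences: -643  -1237  -2101  -3283  -4831  -6793
Second differences: -594  -864  -1182  -1548  -1962
Third differences: -270  -318  -366  -414
Fourth differences: -48  -48  -48
The fourth differences are constant (-48).
-414 − 48 = -462;  -1962 − 462 = -2424;  -6793 − 2424 = -9217;  -19234 − 9217 = -28451

-28451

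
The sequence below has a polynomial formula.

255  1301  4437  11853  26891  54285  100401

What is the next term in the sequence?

D1: 1046, 3136, 7416, 15038, 27394, 46116
D2: 2090, 4280, 7622, 12356, 18722
D3: 2190, 3342, 4734, 6366
D4: 1152, 1392, 1632
D5: 240, 240
Constant fifth difference = 240, so extend:
1632 + 240 = 1872;  6366 + 1872 = 8238;  18722 + 8238 = 26960;  46116 + 26960 = 73076;  100401 + 73076 = 173477

173477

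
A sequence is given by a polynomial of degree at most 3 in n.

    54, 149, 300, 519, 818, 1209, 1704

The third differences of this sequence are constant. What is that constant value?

12

First differences: 95, 151, 219, 299, 391, 495
Second differences: 56, 68, 80, 92, 104
Third differences: 12, 12, 12, 12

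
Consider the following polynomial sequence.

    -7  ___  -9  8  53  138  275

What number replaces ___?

Using the last 5 terms:
First differences: 17, 45, 85, 137
Second differences: 28, 40, 52
Third differences: 12, 12
Constant third difference = 12.
Extend backward: 28 − 12 = 16;  17 − 16 = 1;  -9 − 1 = -10

-10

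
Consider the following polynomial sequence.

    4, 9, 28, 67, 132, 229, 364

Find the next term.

543

D1: 5, 19, 39, 65, 97, 135
D2: 14, 20, 26, 32, 38
D3: 6, 6, 6, 6
Constant third difference = 6, so extend:
38 + 6 = 44;  135 + 44 = 179;  364 + 179 = 543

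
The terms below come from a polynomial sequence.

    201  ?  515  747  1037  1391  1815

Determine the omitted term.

335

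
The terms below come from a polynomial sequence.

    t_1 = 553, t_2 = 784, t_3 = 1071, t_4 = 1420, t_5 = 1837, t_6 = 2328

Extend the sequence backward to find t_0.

372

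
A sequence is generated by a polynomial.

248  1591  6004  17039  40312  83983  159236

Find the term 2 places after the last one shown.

Δ: 1343, 4413, 11035, 23273, 43671, 75253
Δ²: 3070, 6622, 12238, 20398, 31582
Δ³: 3552, 5616, 8160, 11184
Δ⁴: 2064, 2544, 3024
Δ⁵: 480, 480
The fifth differences are constant (480).
3024 + 480 = 3504;  11184 + 3504 = 14688;  31582 + 14688 = 46270;  75253 + 46270 = 121523;  159236 + 121523 = 280759
3504 + 480 = 3984;  14688 + 3984 = 18672;  46270 + 18672 = 64942;  121523 + 64942 = 186465;  280759 + 186465 = 467224

467224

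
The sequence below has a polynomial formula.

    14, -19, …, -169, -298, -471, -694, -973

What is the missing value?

-78

Using the last 5 terms:
D1: -129  -173  -223  -279
D2: -44  -50  -56
D3: -6  -6
Constant third difference = -6.
Extend backward: -44 + 6 = -38;  -129 + 38 = -91;  -169 + 91 = -78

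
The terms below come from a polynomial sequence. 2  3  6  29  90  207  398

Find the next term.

681

D1: 1  3  23  61  117  191
D2: 2  20  38  56  74
D3: 18  18  18  18
The third differences are constant (18).
74 + 18 = 92;  191 + 92 = 283;  398 + 283 = 681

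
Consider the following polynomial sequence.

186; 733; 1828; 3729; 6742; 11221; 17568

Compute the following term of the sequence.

26233

547  1095  1901  3013  4479  6347
548  806  1112  1466  1868
258  306  354  402
48  48  48
The fourth differences are constant (48).
402 + 48 = 450;  1868 + 450 = 2318;  6347 + 2318 = 8665;  17568 + 8665 = 26233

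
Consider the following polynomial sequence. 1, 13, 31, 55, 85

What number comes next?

121

Δ: 12  18  24  30
Δ²: 6  6  6
The second differences are constant (6).
30 + 6 = 36;  85 + 36 = 121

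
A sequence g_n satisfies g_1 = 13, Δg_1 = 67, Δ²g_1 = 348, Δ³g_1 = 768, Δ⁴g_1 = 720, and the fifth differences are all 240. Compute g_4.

2026

Build the table forward from the leading diagonal:
Δ⁵: 240  240  240  240
Δ⁴: 720  960  1200  1440
Δ³: 768  1488  2448  3648
Δ²: 348  1116  2604  5052
Δ: 67  415  1531  4135
g: 13  80  495  2026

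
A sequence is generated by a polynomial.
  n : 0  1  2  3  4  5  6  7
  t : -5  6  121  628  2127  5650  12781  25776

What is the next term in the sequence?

47683

11 , 115 , 507 , 1499 , 3523 , 7131 , 12995
104 , 392 , 992 , 2024 , 3608 , 5864
288 , 600 , 1032 , 1584 , 2256
312 , 432 , 552 , 672
120 , 120 , 120
The fifth differences are constant (120).
672 + 120 = 792;  2256 + 792 = 3048;  5864 + 3048 = 8912;  12995 + 8912 = 21907;  25776 + 21907 = 47683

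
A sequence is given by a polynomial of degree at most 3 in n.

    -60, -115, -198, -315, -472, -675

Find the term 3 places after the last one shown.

First differences: -55 , -83 , -117 , -157 , -203
Second differences: -28 , -34 , -40 , -46
Third differences: -6 , -6 , -6
Third differences constant at -6.
-46 − 6 = -52;  -203 − 52 = -255;  -675 − 255 = -930
-52 − 6 = -58;  -255 − 58 = -313;  -930 − 313 = -1243
-58 − 6 = -64;  -313 − 64 = -377;  -1243 − 377 = -1620

-1620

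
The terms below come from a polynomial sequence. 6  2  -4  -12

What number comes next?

First differences: -4, -6, -8
Second differences: -2, -2
The second differences are constant (-2).
-8 − 2 = -10;  -12 − 10 = -22

-22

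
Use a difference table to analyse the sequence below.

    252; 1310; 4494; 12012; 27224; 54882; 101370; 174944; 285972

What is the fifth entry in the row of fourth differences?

2112

D1: 1058, 3184, 7518, 15212, 27658, 46488, 73574, 111028
D2: 2126, 4334, 7694, 12446, 18830, 27086, 37454
D3: 2208, 3360, 4752, 6384, 8256, 10368
D4: 1152, 1392, 1632, 1872, 2112
D5: 240, 240, 240, 240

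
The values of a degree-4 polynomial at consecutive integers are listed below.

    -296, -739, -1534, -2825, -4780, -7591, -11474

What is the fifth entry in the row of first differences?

D1: -443, -795, -1291, -1955, -2811, -3883
D2: -352, -496, -664, -856, -1072
D3: -144, -168, -192, -216
D4: -24, -24, -24

-2811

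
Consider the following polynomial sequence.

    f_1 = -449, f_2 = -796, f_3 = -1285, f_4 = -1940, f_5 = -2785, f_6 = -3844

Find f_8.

-6700

First differences: -347, -489, -655, -845, -1059
Second differences: -142, -166, -190, -214
Third differences: -24, -24, -24
Constant third difference = -24, so extend:
-214 − 24 = -238;  -1059 − 238 = -1297;  -3844 − 1297 = -5141
-238 − 24 = -262;  -1297 − 262 = -1559;  -5141 − 1559 = -6700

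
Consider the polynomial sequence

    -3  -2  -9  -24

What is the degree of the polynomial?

2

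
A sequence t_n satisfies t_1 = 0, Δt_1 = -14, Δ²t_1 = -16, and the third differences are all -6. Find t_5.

Build the table forward from the leading diagonal:
Δ³: -6  -6  -6  -6  -6
Δ²: -16  -22  -28  -34  -40
Δ: -14  -30  -52  -80  -114
t: 0  -14  -44  -96  -176

-176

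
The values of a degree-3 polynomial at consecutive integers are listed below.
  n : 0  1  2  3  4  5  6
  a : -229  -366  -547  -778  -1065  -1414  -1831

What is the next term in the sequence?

D1: -137  -181  -231  -287  -349  -417
D2: -44  -50  -56  -62  -68
D3: -6  -6  -6  -6
Third differences constant at -6.
-68 − 6 = -74;  -417 − 74 = -491;  -1831 − 491 = -2322

-2322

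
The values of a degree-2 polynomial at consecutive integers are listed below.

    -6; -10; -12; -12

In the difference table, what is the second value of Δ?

First differences: -4, -2, 0
Second differences: 2, 2

-2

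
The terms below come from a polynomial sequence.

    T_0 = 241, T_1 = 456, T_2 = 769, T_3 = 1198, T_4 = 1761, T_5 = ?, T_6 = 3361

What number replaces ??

2476

Using the first 5 terms:
D1: 215  313  429  563
D2: 98  116  134
D3: 18  18
Constant third difference = 18.
Extend forward: 134 + 18 = 152;  563 + 152 = 715;  1761 + 715 = 2476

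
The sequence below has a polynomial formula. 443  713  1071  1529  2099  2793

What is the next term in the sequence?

Δ: 270, 358, 458, 570, 694
Δ²: 88, 100, 112, 124
Δ³: 12, 12, 12
Third differences constant at 12.
124 + 12 = 136;  694 + 136 = 830;  2793 + 830 = 3623

3623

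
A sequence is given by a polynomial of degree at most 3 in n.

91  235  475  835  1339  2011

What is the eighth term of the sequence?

First differences: 144, 240, 360, 504, 672
Second differences: 96, 120, 144, 168
Third differences: 24, 24, 24
The third differences are constant (24).
168 + 24 = 192;  672 + 192 = 864;  2011 + 864 = 2875
192 + 24 = 216;  864 + 216 = 1080;  2875 + 1080 = 3955

3955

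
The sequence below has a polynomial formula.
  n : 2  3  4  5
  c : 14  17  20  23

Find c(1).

11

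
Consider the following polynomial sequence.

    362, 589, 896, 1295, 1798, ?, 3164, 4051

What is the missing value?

Using the first 5 terms:
Δ: 227  307  399  503
Δ²: 80  92  104
Δ³: 12  12
Constant third difference = 12.
Extend forward: 104 + 12 = 116;  503 + 116 = 619;  1798 + 619 = 2417

2417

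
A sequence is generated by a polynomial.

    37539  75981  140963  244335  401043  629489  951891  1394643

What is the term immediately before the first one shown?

16523

Δ: 38442, 64982, 103372, 156708, 228446, 322402, 442752
Δ²: 26540, 38390, 53336, 71738, 93956, 120350
Δ³: 11850, 14946, 18402, 22218, 26394
Δ⁴: 3096, 3456, 3816, 4176
Δ⁵: 360, 360, 360
The fifth differences are constant at 360.
Work back: 3096 − 360 = 2736;  11850 − 2736 = 9114;  26540 − 9114 = 17426;  38442 − 17426 = 21016;  37539 − 21016 = 16523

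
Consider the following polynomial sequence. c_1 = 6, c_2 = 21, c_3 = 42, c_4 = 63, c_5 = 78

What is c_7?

Δ: 15  21  21  15
Δ²: 6  0  -6
Δ³: -6  -6
The third differences are constant (-6).
-6 − 6 = -12;  15 − 12 = 3;  78 + 3 = 81
-12 − 6 = -18;  3 − 18 = -15;  81 − 15 = 66

66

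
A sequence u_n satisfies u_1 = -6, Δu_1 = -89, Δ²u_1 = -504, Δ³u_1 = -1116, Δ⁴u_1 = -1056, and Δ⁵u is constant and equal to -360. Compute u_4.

Build the table forward from the leading diagonal:
Fifth differences: -360, -360, -360, -360
Fourth differences: -1056, -1416, -1776, -2136
Third differences: -1116, -2172, -3588, -5364
Second differences: -504, -1620, -3792, -7380
First differences: -89, -593, -2213, -6005
u: -6, -95, -688, -2901

-2901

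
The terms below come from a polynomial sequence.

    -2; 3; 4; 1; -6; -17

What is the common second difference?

-4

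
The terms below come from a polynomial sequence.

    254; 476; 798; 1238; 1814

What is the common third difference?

Δ: 222, 322, 440, 576
Δ²: 100, 118, 136
Δ³: 18, 18

18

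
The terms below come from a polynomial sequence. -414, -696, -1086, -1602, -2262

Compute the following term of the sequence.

-3084

-282, -390, -516, -660
-108, -126, -144
-18, -18
Constant third difference = -18, so extend:
-144 − 18 = -162;  -660 − 162 = -822;  -2262 − 822 = -3084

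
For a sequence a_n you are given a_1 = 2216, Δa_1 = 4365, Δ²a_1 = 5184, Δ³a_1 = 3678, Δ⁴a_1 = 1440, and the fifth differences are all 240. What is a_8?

Build the table forward from the leading diagonal:
Δ⁵: 240  240  240  240  240  240  240  240
Δ⁴: 1440  1680  1920  2160  2400  2640  2880  3120
Δ³: 3678  5118  6798  8718  10878  13278  15918  18798
Δ²: 5184  8862  13980  20778  29496  40374  53652  69570
Δ: 4365  9549  18411  32391  53169  82665  123039  176691
a: 2216  6581  16130  34541  66932  120101  202766  325805

325805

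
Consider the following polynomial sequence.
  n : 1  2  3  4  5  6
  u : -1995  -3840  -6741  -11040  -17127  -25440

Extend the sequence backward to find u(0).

-912

First differences: -1845  -2901  -4299  -6087  -8313
Second differences: -1056  -1398  -1788  -2226
Third differences: -342  -390  -438
Fourth differences: -48  -48
The fourth differences are constant at -48.
Work back: -342 + 48 = -294;  -1056 + 294 = -762;  -1845 + 762 = -1083;  -1995 + 1083 = -912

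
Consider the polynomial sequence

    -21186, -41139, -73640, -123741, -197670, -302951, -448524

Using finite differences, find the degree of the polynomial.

5

D1: -19953, -32501, -50101, -73929, -105281, -145573
D2: -12548, -17600, -23828, -31352, -40292
D3: -5052, -6228, -7524, -8940
D4: -1176, -1296, -1416
D5: -120, -120
The fifth differences are constant, so the polynomial has degree 5.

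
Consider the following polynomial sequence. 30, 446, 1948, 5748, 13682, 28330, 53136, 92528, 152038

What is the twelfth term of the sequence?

525676

First differences: 416 , 1502 , 3800 , 7934 , 14648 , 24806 , 39392 , 59510
Second differences: 1086 , 2298 , 4134 , 6714 , 10158 , 14586 , 20118
Third differences: 1212 , 1836 , 2580 , 3444 , 4428 , 5532
Fourth differences: 624 , 744 , 864 , 984 , 1104
Fifth differences: 120 , 120 , 120 , 120
Constant fifth difference = 120, so extend:
1104 + 120 = 1224;  5532 + 1224 = 6756;  20118 + 6756 = 26874;  59510 + 26874 = 86384;  152038 + 86384 = 238422
1224 + 120 = 1344;  6756 + 1344 = 8100;  26874 + 8100 = 34974;  86384 + 34974 = 121358;  238422 + 121358 = 359780
1344 + 120 = 1464;  8100 + 1464 = 9564;  34974 + 9564 = 44538;  121358 + 44538 = 165896;  359780 + 165896 = 525676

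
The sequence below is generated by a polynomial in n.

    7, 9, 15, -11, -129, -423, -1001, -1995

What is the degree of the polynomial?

D1: 2, 6, -26, -118, -294, -578, -994
D2: 4, -32, -92, -176, -284, -416
D3: -36, -60, -84, -108, -132
D4: -24, -24, -24, -24
The fourth differences are constant, so the polynomial has degree 4.

4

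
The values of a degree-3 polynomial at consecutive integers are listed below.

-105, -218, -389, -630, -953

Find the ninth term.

First differences: -113, -171, -241, -323
Second differences: -58, -70, -82
Third differences: -12, -12
Third differences constant at -12.
-82 − 12 = -94;  -323 − 94 = -417;  -953 − 417 = -1370
-94 − 12 = -106;  -417 − 106 = -523;  -1370 − 523 = -1893
-106 − 12 = -118;  -523 − 118 = -641;  -1893 − 641 = -2534
-118 − 12 = -130;  -641 − 130 = -771;  -2534 − 771 = -3305

-3305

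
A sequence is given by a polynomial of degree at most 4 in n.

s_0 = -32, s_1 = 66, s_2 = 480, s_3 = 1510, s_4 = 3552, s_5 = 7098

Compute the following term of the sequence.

D1: 98  414  1030  2042  3546
D2: 316  616  1012  1504
D3: 300  396  492
D4: 96  96
Constant fourth difference = 96, so extend:
492 + 96 = 588;  1504 + 588 = 2092;  3546 + 2092 = 5638;  7098 + 5638 = 12736

12736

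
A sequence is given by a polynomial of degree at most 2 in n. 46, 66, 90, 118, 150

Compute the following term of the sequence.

186

First differences: 20, 24, 28, 32
Second differences: 4, 4, 4
Second differences constant at 4.
32 + 4 = 36;  150 + 36 = 186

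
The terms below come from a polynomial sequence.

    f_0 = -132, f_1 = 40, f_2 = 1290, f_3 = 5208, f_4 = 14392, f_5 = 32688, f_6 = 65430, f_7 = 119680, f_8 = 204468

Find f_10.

First differences: 172, 1250, 3918, 9184, 18296, 32742, 54250, 84788
Second differences: 1078, 2668, 5266, 9112, 14446, 21508, 30538
Third differences: 1590, 2598, 3846, 5334, 7062, 9030
Fourth differences: 1008, 1248, 1488, 1728, 1968
Fifth differences: 240, 240, 240, 240
Constant fifth difference = 240, so extend:
1968 + 240 = 2208;  9030 + 2208 = 11238;  30538 + 11238 = 41776;  84788 + 41776 = 126564;  204468 + 126564 = 331032
2208 + 240 = 2448;  11238 + 2448 = 13686;  41776 + 13686 = 55462;  126564 + 55462 = 182026;  331032 + 182026 = 513058

513058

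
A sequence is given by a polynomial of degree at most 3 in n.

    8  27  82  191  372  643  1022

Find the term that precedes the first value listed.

Δ: 19, 55, 109, 181, 271, 379
Δ²: 36, 54, 72, 90, 108
Δ³: 18, 18, 18, 18
The third differences are constant at 18.
Work back: 36 − 18 = 18;  19 − 18 = 1;  8 − 1 = 7

7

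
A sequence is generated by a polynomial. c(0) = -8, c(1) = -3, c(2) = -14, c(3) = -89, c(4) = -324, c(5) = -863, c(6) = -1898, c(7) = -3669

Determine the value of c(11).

-24593

Δ: 5 , -11 , -75 , -235 , -539 , -1035 , -1771
Δ²: -16 , -64 , -160 , -304 , -496 , -736
Δ³: -48 , -96 , -144 , -192 , -240
Δ⁴: -48 , -48 , -48 , -48
Constant fourth difference = -48, so extend:
-240 − 48 = -288;  -736 − 288 = -1024;  -1771 − 1024 = -2795;  -3669 − 2795 = -6464
-288 − 48 = -336;  -1024 − 336 = -1360;  -2795 − 1360 = -4155;  -6464 − 4155 = -10619
-336 − 48 = -384;  -1360 − 384 = -1744;  -4155 − 1744 = -5899;  -10619 − 5899 = -16518
-384 − 48 = -432;  -1744 − 432 = -2176;  -5899 − 2176 = -8075;  -16518 − 8075 = -24593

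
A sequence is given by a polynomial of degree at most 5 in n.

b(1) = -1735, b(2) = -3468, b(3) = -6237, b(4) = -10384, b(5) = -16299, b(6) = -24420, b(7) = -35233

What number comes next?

-49272

-1733  -2769  -4147  -5915  -8121  -10813
-1036  -1378  -1768  -2206  -2692
-342  -390  -438  -486
-48  -48  -48
Fourth differences constant at -48.
-486 − 48 = -534;  -2692 − 534 = -3226;  -10813 − 3226 = -14039;  -35233 − 14039 = -49272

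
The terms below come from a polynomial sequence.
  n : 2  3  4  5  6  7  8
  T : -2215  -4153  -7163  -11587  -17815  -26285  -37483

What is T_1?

-1055

-1938, -3010, -4424, -6228, -8470, -11198
-1072, -1414, -1804, -2242, -2728
-342, -390, -438, -486
-48, -48, -48
The fourth differences are constant at -48.
Work back: -342 + 48 = -294;  -1072 + 294 = -778;  -1938 + 778 = -1160;  -2215 + 1160 = -1055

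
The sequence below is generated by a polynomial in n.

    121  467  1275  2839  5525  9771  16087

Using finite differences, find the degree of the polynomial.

Δ: 346, 808, 1564, 2686, 4246, 6316
Δ²: 462, 756, 1122, 1560, 2070
Δ³: 294, 366, 438, 510
Δ⁴: 72, 72, 72
The fourth differences are constant, so the polynomial has degree 4.

4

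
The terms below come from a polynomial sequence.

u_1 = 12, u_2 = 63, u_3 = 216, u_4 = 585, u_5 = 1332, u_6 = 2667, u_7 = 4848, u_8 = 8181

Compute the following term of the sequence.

13020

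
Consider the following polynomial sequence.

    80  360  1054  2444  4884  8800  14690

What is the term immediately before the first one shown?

D1: 280  694  1390  2440  3916  5890
D2: 414  696  1050  1476  1974
D3: 282  354  426  498
D4: 72  72  72
The fourth differences are constant at 72.
Work back: 282 − 72 = 210;  414 − 210 = 204;  280 − 204 = 76;  80 − 76 = 4

4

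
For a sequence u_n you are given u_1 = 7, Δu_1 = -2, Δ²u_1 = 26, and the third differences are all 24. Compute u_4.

103

Build the table forward from the leading diagonal:
D3: 24  24  24  24
D2: 26  50  74  98
D1: -2  24  74  148
u: 7  5  29  103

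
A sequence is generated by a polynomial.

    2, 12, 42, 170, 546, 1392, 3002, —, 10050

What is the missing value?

5742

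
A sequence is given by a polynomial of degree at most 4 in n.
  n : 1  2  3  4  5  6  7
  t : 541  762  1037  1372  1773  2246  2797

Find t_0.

368

221, 275, 335, 401, 473, 551
54, 60, 66, 72, 78
6, 6, 6, 6
The third differences are constant at 6.
Work back: 54 − 6 = 48;  221 − 48 = 173;  541 − 173 = 368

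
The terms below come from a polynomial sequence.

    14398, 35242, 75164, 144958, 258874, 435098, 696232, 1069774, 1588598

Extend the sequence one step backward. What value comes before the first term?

20844  39922  69794  113916  176224  261134  373542  518824
19078  29872  44122  62308  84910  112408  145282
10794  14250  18186  22602  27498  32874
3456  3936  4416  4896  5376
480  480  480  480
The fifth differences are constant at 480.
Work back: 3456 − 480 = 2976;  10794 − 2976 = 7818;  19078 − 7818 = 11260;  20844 − 11260 = 9584;  14398 − 9584 = 4814

4814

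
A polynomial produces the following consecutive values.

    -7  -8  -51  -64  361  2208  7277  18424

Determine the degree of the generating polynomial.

Δ: -1, -43, -13, 425, 1847, 5069, 11147
Δ²: -42, 30, 438, 1422, 3222, 6078
Δ³: 72, 408, 984, 1800, 2856
Δ⁴: 336, 576, 816, 1056
Δ⁵: 240, 240, 240
The fifth differences are constant, so the polynomial has degree 5.

5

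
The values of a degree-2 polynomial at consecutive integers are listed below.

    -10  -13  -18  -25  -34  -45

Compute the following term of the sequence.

-3  -5  -7  -9  -11
-2  -2  -2  -2
Constant second difference = -2, so extend:
-11 − 2 = -13;  -45 − 13 = -58

-58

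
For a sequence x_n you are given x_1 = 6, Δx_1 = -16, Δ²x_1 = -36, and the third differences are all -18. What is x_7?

-990

Build the table forward from the leading diagonal:
D3: -18  -18  -18  -18  -18  -18  -18
D2: -36  -54  -72  -90  -108  -126  -144
D1: -16  -52  -106  -178  -268  -376  -502
x: 6  -10  -62  -168  -346  -614  -990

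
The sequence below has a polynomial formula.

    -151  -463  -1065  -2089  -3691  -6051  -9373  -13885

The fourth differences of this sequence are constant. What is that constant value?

D1: -312, -602, -1024, -1602, -2360, -3322, -4512
D2: -290, -422, -578, -758, -962, -1190
D3: -132, -156, -180, -204, -228
D4: -24, -24, -24, -24

-24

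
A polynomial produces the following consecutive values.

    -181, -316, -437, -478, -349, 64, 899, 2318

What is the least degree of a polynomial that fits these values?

4

First differences: -135, -121, -41, 129, 413, 835, 1419
Second differences: 14, 80, 170, 284, 422, 584
Third differences: 66, 90, 114, 138, 162
Fourth differences: 24, 24, 24, 24
The fourth differences are constant, so the polynomial has degree 4.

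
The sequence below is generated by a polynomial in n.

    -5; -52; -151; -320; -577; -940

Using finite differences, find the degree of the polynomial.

D1: -47, -99, -169, -257, -363
D2: -52, -70, -88, -106
D3: -18, -18, -18
The third differences are constant, so the polynomial has degree 3.

3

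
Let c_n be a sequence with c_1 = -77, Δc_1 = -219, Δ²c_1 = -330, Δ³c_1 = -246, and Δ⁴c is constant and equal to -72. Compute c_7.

Build the table forward from the leading diagonal:
Fourth differences: -72  -72  -72  -72  -72  -72  -72
Third differences: -246  -318  -390  -462  -534  -606  -678
Second differences: -330  -576  -894  -1284  -1746  -2280  -2886
First differences: -219  -549  -1125  -2019  -3303  -5049  -7329
c: -77  -296  -845  -1970  -3989  -7292  -12341

-12341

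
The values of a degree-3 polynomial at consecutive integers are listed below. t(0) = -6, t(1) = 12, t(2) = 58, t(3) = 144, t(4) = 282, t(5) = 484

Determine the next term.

Δ: 18 , 46 , 86 , 138 , 202
Δ²: 28 , 40 , 52 , 64
Δ³: 12 , 12 , 12
The third differences are constant (12).
64 + 12 = 76;  202 + 76 = 278;  484 + 278 = 762

762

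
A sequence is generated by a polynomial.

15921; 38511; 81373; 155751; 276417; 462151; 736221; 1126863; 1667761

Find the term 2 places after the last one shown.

22590, 42862, 74378, 120666, 185734, 274070, 390642, 540898
20272, 31516, 46288, 65068, 88336, 116572, 150256
11244, 14772, 18780, 23268, 28236, 33684
3528, 4008, 4488, 4968, 5448
480, 480, 480, 480
Constant fifth difference = 480, so extend:
5448 + 480 = 5928;  33684 + 5928 = 39612;  150256 + 39612 = 189868;  540898 + 189868 = 730766;  1667761 + 730766 = 2398527
5928 + 480 = 6408;  39612 + 6408 = 46020;  189868 + 46020 = 235888;  730766 + 235888 = 966654;  2398527 + 966654 = 3365181

3365181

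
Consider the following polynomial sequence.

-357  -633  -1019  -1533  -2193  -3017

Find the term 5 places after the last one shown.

D1: -276, -386, -514, -660, -824
D2: -110, -128, -146, -164
D3: -18, -18, -18
The third differences are constant (-18).
-164 − 18 = -182;  -824 − 182 = -1006;  -3017 − 1006 = -4023
-182 − 18 = -200;  -1006 − 200 = -1206;  -4023 − 1206 = -5229
-200 − 18 = -218;  -1206 − 218 = -1424;  -5229 − 1424 = -6653
-218 − 18 = -236;  -1424 − 236 = -1660;  -6653 − 1660 = -8313
-236 − 18 = -254;  -1660 − 254 = -1914;  -8313 − 1914 = -10227

-10227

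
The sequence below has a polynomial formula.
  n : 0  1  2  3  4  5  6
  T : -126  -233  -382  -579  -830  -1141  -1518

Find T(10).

Δ: -107, -149, -197, -251, -311, -377
Δ²: -42, -48, -54, -60, -66
Δ³: -6, -6, -6, -6
The third differences are constant (-6).
-66 − 6 = -72;  -377 − 72 = -449;  -1518 − 449 = -1967
-72 − 6 = -78;  -449 − 78 = -527;  -1967 − 527 = -2494
-78 − 6 = -84;  -527 − 84 = -611;  -2494 − 611 = -3105
-84 − 6 = -90;  -611 − 90 = -701;  -3105 − 701 = -3806

-3806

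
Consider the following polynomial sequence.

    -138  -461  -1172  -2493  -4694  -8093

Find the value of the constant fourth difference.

D1: -323, -711, -1321, -2201, -3399
D2: -388, -610, -880, -1198
D3: -222, -270, -318
D4: -48, -48

-48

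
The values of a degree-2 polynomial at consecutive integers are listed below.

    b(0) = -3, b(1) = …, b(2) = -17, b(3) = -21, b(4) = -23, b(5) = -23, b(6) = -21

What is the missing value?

Using the last 5 terms:
D1: -4  -2  0  2
D2: 2  2  2
Constant second difference = 2.
Extend backward: -4 − 2 = -6;  -17 + 6 = -11

-11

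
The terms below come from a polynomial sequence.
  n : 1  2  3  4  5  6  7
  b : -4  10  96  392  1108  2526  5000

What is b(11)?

35056

D1: 14 , 86 , 296 , 716 , 1418 , 2474
D2: 72 , 210 , 420 , 702 , 1056
D3: 138 , 210 , 282 , 354
D4: 72 , 72 , 72
The fourth differences are constant (72).
354 + 72 = 426;  1056 + 426 = 1482;  2474 + 1482 = 3956;  5000 + 3956 = 8956
426 + 72 = 498;  1482 + 498 = 1980;  3956 + 1980 = 5936;  8956 + 5936 = 14892
498 + 72 = 570;  1980 + 570 = 2550;  5936 + 2550 = 8486;  14892 + 8486 = 23378
570 + 72 = 642;  2550 + 642 = 3192;  8486 + 3192 = 11678;  23378 + 11678 = 35056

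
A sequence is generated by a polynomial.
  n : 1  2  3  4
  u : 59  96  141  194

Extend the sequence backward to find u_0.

30

First differences: 37, 45, 53
Second differences: 8, 8
The second differences are constant at 8.
Work back: 37 − 8 = 29;  59 − 29 = 30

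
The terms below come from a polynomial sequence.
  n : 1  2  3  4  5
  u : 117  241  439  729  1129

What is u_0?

49

124  198  290  400
74  92  110
18  18
The third differences are constant at 18.
Work back: 74 − 18 = 56;  124 − 56 = 68;  117 − 68 = 49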